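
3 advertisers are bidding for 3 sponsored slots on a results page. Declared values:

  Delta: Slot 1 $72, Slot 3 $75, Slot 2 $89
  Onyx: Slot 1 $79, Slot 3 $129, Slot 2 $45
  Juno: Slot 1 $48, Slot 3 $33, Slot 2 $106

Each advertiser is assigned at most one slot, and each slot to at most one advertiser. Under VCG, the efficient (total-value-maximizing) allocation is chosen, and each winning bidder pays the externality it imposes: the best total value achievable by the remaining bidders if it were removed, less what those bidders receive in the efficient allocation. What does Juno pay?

Efficient allocation: Delta→Slot 1 ($72), Onyx→Slot 3 ($129), Juno→Slot 2 ($106); total welfare W = $307.
Juno receives Slot 2 at value $106, so the others get W − 106 = $201.
Without Juno: best allocation of the remaining 2 bidders over all 3 slots is Delta→Slot 2 ($89), Onyx→Slot 3 ($129), total $218.
VCG payment = (others' best without Juno) − (others' welfare with Juno) = 218 − 201 = $17.

Juno pays $17.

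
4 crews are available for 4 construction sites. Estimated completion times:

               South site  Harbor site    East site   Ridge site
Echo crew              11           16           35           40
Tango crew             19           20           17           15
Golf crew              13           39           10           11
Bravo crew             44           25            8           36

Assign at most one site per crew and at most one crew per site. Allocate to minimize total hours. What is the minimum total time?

This is the linear assignment problem.
Optimal: Echo crew→South site (11 hours), Tango crew→Harbor site (20 hours), Golf crew→Ridge site (11 hours), Bravo crew→East site (8 hours) — total 11+20+11+8 = 50 hours.
Row-greedy (each crew in turn takes its cheapest remaining site) gives 61 hours, worse by 11.
Next-best assignment: Echo crew→Harbor site, Tango crew→Ridge site, Golf crew→South site, Bravo crew→East site = 52 hours.
Swapping Echo crew↔Golf crew (Echo crew→Ridge site 40 hours, Golf crew→South site 13 hours) adds 31.

Minimum total: 50 hours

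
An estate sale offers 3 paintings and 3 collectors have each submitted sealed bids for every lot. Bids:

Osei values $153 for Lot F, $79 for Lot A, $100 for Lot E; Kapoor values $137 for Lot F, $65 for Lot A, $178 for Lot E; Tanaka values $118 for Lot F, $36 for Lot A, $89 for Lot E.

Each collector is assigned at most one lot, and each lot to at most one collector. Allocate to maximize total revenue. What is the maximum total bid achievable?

Optimal: Osei→Lot A ($79), Kapoor→Lot E ($178), Tanaka→Lot F ($118) — total 79+178+118 = $375.
Max-entry greedy (repeatedly take the single best remaining cell) gives $367, worse by 8.
No other one-to-one assignment exceeds $375.

Maximum total: $375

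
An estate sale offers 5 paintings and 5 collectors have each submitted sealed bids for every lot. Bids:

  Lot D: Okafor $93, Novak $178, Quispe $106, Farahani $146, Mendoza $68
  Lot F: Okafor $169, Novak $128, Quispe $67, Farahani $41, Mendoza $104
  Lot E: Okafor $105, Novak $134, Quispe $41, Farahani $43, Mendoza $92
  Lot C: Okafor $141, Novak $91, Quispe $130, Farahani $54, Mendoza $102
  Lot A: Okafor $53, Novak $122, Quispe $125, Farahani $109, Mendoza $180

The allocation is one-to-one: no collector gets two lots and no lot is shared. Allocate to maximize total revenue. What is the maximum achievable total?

Max total: $759

This is the linear assignment problem.
Optimal: Okafor→Lot F ($169), Novak→Lot E ($134), Quispe→Lot C ($130), Farahani→Lot D ($146), Mendoza→Lot A ($180) — total 169+134+130+146+180 = $759.
Row-greedy (each collector in turn takes its best remaining lot) gives $678, worse by 81.
Checked against all permutations: $759 is optimal.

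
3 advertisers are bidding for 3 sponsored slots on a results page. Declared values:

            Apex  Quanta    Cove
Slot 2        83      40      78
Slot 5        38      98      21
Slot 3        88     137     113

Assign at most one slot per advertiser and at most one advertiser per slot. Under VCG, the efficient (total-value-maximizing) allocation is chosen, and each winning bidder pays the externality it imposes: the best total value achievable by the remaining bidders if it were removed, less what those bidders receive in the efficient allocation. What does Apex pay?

Apex pays $4.

Efficient allocation: Apex→Slot 2 ($83), Quanta→Slot 5 ($98), Cove→Slot 3 ($113); total welfare W = $294.
Apex receives Slot 2 at value $83, so the others get W − 83 = $211.
Without Apex: best allocation of the remaining 2 bidders over all 3 slots is Quanta→Slot 3 ($137), Cove→Slot 2 ($78), total $215.
VCG payment = (others' best without Apex) − (others' welfare with Apex) = 215 − 211 = $4.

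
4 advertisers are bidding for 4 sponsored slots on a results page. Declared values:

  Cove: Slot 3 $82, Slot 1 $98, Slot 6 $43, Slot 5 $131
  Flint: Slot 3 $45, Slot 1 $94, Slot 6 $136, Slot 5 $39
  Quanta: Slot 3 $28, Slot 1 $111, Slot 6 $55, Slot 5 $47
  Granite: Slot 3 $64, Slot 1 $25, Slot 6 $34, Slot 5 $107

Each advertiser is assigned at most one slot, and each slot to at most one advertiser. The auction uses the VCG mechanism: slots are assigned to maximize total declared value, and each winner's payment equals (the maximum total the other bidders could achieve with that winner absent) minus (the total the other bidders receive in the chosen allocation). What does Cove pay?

Efficient allocation: Cove→Slot 5 ($131), Flint→Slot 6 ($136), Quanta→Slot 1 ($111), Granite→Slot 3 ($64); total welfare W = $442.
Cove receives Slot 5 at value $131, so the others get W − 131 = $311.
Without Cove: best allocation of the remaining 3 bidders over all 4 slots is Flint→Slot 6 ($136), Quanta→Slot 1 ($111), Granite→Slot 5 ($107), total $354.
VCG payment = (others' best without Cove) − (others' welfare with Cove) = 354 − 311 = $43.

Cove pays $43.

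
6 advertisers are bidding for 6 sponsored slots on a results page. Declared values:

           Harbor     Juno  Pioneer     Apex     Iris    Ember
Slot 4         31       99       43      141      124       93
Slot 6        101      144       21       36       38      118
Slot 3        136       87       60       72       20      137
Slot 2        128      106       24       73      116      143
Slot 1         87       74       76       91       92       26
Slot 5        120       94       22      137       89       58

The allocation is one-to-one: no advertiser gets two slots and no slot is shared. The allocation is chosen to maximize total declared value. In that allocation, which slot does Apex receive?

Optimal: Harbor→Slot 3 ($136), Juno→Slot 6 ($144), Pioneer→Slot 1 ($76), Apex→Slot 5 ($137), Iris→Slot 4 ($124), Ember→Slot 2 ($143) — total 136+144+76+137+124+143 = $760.
Max-entry greedy (repeatedly take the single best remaining cell) gives $678, worse by 82.
Apex's own top slot is Slot 4 ($141), but forcing Apex→Slot 4 and reassigning the rest optimally gives only $734 — worse by 26.

Apex receives Slot 5.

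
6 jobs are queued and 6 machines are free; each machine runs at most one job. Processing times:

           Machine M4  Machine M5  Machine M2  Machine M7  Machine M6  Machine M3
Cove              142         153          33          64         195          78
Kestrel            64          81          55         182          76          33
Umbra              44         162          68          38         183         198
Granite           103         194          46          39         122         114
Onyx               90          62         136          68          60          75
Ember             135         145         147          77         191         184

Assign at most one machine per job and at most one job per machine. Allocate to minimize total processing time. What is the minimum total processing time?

Min total: 354 min

This is a one-to-one assignment (minimum-cost bipartite matching).
Optimal: Cove→Machine M2 (33 min), Kestrel→Machine M3 (33 min), Umbra→Machine M4 (44 min), Granite→Machine M7 (39 min), Onyx→Machine M6 (60 min), Ember→Machine M5 (145 min) — total 33+33+44+39+60+145 = 354 min.
Row-greedy (each job in turn takes its cheapest remaining machine) gives 412 min, worse by 58.
Swapping Ember↔Onyx (Ember→Machine M6 191 min, Onyx→Machine M5 62 min) adds 48.
Every other assignment is strictly worse.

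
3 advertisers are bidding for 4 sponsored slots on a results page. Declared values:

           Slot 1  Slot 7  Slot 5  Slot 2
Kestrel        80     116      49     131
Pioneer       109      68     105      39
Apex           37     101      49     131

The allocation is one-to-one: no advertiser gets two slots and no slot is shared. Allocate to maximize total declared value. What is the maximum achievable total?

Optimal: Kestrel→Slot 7 ($116), Pioneer→Slot 1 ($109), Apex→Slot 2 ($131) — total 116+109+131 = $356.
Max-entry greedy (repeatedly take the single best remaining cell) gives $341, worse by 15.
Swapping Pioneer↔Kestrel (Pioneer→Slot 7 $68, Kestrel→Slot 1 $80) loses 77.

Maximum total: $356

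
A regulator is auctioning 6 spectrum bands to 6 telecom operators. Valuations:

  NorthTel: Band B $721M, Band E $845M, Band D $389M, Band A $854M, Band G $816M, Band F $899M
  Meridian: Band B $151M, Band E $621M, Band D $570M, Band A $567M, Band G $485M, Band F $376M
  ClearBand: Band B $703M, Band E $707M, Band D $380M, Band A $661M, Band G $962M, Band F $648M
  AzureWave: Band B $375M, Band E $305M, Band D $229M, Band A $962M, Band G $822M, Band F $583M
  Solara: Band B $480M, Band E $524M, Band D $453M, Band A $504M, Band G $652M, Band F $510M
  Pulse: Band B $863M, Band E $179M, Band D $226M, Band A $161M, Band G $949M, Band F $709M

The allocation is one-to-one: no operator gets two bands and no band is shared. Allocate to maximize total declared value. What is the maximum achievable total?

Max total: $4780M

Optimal: NorthTel→Band F ($899M), Meridian→Band D ($570M), ClearBand→Band G ($962M), AzureWave→Band A ($962M), Solara→Band E ($524M), Pulse→Band B ($863M) — total 899+570+962+962+524+863 = $4780M.
Column-greedy (each band in turn goes to its best remaining operator) gives $4712M, worse by 68.
Swapping NorthTel↔Meridian (NorthTel→Band D $389M, Meridian→Band F $376M) loses 704.
No other one-to-one assignment exceeds $4780M.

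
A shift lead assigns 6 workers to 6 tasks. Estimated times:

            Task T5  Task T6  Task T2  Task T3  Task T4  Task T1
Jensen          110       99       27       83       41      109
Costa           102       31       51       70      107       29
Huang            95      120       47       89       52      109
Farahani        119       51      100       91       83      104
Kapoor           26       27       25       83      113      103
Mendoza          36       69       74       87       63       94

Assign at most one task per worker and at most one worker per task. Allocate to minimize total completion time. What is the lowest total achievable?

Optimal: Jensen→Task T2 (27 min), Costa→Task T1 (29 min), Huang→Task T4 (52 min), Farahani→Task T3 (91 min), Kapoor→Task T6 (27 min), Mendoza→Task T5 (36 min) — total 27+29+52+91+27+36 = 262 min.
Row-greedy (each worker in turn takes its cheapest remaining task) gives 272 min, worse by 10.
Next-best assignment: Jensen→Task T4, Costa→Task T1, Huang→Task T2, Farahani→Task T3, Kapoor→Task T6, Mendoza→Task T5 = 271 min.
Swapping Mendoza↔Farahani (Mendoza→Task T3 87 min, Farahani→Task T5 119 min) adds 79.

Minimum total: 262 min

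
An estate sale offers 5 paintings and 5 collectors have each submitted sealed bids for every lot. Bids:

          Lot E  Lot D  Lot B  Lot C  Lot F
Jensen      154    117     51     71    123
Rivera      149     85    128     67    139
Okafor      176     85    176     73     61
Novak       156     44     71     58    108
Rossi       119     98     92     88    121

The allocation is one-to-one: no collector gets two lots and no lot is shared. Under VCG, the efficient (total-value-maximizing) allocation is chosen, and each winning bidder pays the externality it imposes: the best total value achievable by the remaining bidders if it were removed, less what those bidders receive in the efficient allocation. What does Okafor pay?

Okafor pays $22.

Efficient allocation: Jensen→Lot D ($117), Rivera→Lot F ($139), Okafor→Lot B ($176), Novak→Lot E ($156), Rossi→Lot C ($88); total welfare W = $676.
Okafor receives Lot B at value $176, so the others get W − 176 = $500.
Without Okafor: best allocation of the remaining 4 bidders over all 5 lots is Jensen→Lot D ($117), Rivera→Lot B ($128), Novak→Lot E ($156), Rossi→Lot F ($121), total $522.
VCG payment = (others' best without Okafor) − (others' welfare with Okafor) = 522 − 500 = $22.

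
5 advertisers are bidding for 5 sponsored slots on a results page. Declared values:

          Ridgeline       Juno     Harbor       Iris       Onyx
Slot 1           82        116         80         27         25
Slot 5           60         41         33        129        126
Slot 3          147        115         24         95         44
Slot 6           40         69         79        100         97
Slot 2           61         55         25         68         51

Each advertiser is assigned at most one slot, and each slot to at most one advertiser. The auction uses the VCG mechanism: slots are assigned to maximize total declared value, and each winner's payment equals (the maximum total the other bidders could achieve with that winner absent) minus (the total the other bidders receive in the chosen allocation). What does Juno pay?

Efficient allocation: Ridgeline→Slot 3 ($147), Juno→Slot 1 ($116), Harbor→Slot 6 ($79), Iris→Slot 2 ($68), Onyx→Slot 5 ($126); total welfare W = $536.
Juno receives Slot 1 at value $116, so the others get W − 116 = $420.
Without Juno: best allocation of the remaining 4 bidders over all 5 slots is Ridgeline→Slot 3 ($147), Harbor→Slot 1 ($80), Iris→Slot 5 ($129), Onyx→Slot 6 ($97), total $453.
VCG payment = (others' best without Juno) − (others' welfare with Juno) = 453 − 420 = $33.

Juno pays $33.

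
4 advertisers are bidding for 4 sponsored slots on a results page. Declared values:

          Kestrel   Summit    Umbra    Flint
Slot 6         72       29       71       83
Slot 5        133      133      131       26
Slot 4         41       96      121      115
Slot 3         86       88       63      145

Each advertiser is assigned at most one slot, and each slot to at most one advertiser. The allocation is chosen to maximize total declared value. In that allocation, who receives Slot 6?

Optimal: Kestrel→Slot 6 ($72), Summit→Slot 5 ($133), Umbra→Slot 4 ($121), Flint→Slot 3 ($145) — total 72+133+121+145 = $471.
Column-greedy (each slot in turn goes to its best remaining advertiser) gives $425, worse by 46.
Next-best assignment: Kestrel→Slot 5, Summit→Slot 4, Umbra→Slot 6, Flint→Slot 3 = $445.
Kestrel's own top slot is Slot 5 ($133), but forcing Kestrel→Slot 5 and reassigning the rest optimally gives only $445 — worse by 26.

Kestrel receives Slot 6.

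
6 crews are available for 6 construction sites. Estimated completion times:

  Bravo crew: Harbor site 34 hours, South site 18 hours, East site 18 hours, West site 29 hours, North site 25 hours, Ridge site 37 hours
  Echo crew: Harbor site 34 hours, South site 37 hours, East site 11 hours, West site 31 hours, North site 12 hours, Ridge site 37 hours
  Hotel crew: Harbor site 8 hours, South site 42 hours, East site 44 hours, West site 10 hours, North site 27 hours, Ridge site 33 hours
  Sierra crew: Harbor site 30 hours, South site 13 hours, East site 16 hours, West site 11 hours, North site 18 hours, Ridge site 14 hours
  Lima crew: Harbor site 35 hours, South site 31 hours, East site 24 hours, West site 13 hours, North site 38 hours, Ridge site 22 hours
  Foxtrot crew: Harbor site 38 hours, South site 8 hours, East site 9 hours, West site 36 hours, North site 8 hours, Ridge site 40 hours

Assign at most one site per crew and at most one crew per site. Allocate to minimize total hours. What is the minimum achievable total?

Min total: 72 hours

Optimal: Bravo crew→South site (18 hours), Echo crew→East site (11 hours), Hotel crew→Harbor site (8 hours), Sierra crew→Ridge site (14 hours), Lima crew→West site (13 hours), Foxtrot crew→North site (8 hours) — total 18+11+8+14+13+8 = 72 hours.
Row-greedy (each crew in turn takes its cheapest remaining site) gives 78 hours, worse by 6.
No other one-to-one assignment undercuts 72 hours.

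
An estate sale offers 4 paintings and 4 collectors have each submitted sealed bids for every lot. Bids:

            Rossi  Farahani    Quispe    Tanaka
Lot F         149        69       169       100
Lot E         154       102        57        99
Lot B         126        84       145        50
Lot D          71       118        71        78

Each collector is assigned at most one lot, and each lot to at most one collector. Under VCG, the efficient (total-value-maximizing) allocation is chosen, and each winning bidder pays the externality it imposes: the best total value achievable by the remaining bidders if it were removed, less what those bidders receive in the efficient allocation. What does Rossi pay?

Rossi pays $23.

Efficient allocation: Rossi→Lot E ($154), Farahani→Lot D ($118), Quispe→Lot B ($145), Tanaka→Lot F ($100); total welfare W = $517.
Rossi receives Lot E at value $154, so the others get W − 154 = $363.
Without Rossi: best allocation of the remaining 3 bidders over all 4 lots is Farahani→Lot D ($118), Quispe→Lot F ($169), Tanaka→Lot E ($99), total $386.
VCG payment = (others' best without Rossi) − (others' welfare with Rossi) = 386 − 363 = $23.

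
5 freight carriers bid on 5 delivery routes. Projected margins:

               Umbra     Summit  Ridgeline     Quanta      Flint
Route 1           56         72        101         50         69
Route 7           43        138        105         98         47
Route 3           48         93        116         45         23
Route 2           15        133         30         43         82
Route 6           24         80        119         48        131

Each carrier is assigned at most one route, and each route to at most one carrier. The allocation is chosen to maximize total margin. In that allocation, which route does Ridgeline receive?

Optimal: Umbra→Route 1 ($56k), Summit→Route 2 ($133k), Ridgeline→Route 3 ($116k), Quanta→Route 7 ($98k), Flint→Route 6 ($131k) — total 56+133+116+98+131 = $534k.
Row-greedy (each carrier in turn takes its best remaining route) gives $440k, worse by 94.
Swapping Summit↔Umbra (Summit→Route 1 $72k, Umbra→Route 2 $15k) loses 102.
Ridgeline's own top route is Route 6 ($119k), but forcing Ridgeline→Route 6 and reassigning the rest optimally gives only $467k — worse by 67.

Ridgeline receives Route 3.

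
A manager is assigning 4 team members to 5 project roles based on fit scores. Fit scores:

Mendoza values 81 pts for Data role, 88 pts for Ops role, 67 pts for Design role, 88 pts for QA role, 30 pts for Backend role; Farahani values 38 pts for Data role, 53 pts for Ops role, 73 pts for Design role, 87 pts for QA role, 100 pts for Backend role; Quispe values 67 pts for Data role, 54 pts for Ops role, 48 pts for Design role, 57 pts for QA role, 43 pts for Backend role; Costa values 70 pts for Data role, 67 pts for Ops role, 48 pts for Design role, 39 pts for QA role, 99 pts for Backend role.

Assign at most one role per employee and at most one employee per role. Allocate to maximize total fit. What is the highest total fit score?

Max total: 341 pts

This is the linear assignment problem.
Optimal: Mendoza→Ops role (88 pts), Farahani→QA role (87 pts), Quispe→Data role (67 pts), Costa→Backend role (99 pts) — total 88+87+67+99 = 341 pts.
Row-greedy (each employee in turn takes its best remaining role) gives 303 pts, worse by 38.
Next-best assignment: Mendoza→Ops role, Farahani→Design role, Quispe→Data role, Costa→Backend role = 327 pts.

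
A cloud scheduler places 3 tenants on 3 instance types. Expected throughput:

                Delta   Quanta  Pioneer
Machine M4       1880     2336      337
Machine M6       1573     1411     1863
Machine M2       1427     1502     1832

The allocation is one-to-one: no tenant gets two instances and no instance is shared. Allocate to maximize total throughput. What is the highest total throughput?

Max total: 5741 ops/s

This is the linear assignment problem.
Optimal: Delta→Machine M6 (1573 ops/s), Quanta→Machine M4 (2336 ops/s), Pioneer→Machine M2 (1832 ops/s) — total 1573+2336+1832 = 5741 ops/s.
Max-entry greedy (repeatedly take the single best remaining cell) gives 5626 ops/s, worse by 115.
Next-best assignment: Delta→Machine M2, Quanta→Machine M4, Pioneer→Machine M6 = 5626 ops/s.
No other one-to-one assignment exceeds 5741 ops/s.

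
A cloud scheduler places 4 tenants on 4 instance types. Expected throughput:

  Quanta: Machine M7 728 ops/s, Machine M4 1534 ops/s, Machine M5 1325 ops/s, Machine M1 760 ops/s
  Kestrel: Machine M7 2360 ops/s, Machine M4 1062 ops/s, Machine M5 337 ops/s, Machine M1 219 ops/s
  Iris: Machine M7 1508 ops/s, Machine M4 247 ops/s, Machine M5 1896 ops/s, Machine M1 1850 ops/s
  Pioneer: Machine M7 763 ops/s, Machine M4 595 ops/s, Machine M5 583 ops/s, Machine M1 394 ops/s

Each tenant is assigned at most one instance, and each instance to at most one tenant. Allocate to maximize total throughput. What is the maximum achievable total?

Maximum total: 6327 ops/s

This is a one-to-one assignment (maximum-weight bipartite matching).
Optimal: Quanta→Machine M4 (1534 ops/s), Kestrel→Machine M7 (2360 ops/s), Iris→Machine M1 (1850 ops/s), Pioneer→Machine M5 (583 ops/s) — total 1534+2360+1850+583 = 6327 ops/s.
Max-entry greedy (repeatedly take the single best remaining cell) gives 6184 ops/s, worse by 143.
Checked against all permutations: 6327 ops/s is optimal.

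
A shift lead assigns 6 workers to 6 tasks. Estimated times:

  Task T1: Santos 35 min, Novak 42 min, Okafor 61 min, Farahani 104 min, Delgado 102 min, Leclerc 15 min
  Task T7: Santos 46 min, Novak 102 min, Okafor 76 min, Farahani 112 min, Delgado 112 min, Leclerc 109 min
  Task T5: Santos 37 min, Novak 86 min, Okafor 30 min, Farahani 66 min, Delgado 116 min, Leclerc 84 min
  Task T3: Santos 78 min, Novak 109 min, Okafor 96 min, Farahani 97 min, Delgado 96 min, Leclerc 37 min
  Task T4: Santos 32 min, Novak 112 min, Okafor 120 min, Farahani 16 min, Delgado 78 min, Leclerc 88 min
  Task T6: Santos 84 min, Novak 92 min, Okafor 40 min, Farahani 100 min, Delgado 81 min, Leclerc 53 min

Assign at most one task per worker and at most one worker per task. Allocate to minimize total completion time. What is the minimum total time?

Min total: 252 min

Optimal: Santos→Task T7 (46 min), Novak→Task T1 (42 min), Okafor→Task T5 (30 min), Farahani→Task T4 (16 min), Delgado→Task T6 (81 min), Leclerc→Task T3 (37 min) — total 46+42+30+16+81+37 = 252 min.
Row-greedy (each worker in turn takes its cheapest remaining task) gives 391 min, worse by 139.
Swapping Delgado↔Okafor (Delgado→Task T5 116 min, Okafor→Task T6 40 min) adds 45.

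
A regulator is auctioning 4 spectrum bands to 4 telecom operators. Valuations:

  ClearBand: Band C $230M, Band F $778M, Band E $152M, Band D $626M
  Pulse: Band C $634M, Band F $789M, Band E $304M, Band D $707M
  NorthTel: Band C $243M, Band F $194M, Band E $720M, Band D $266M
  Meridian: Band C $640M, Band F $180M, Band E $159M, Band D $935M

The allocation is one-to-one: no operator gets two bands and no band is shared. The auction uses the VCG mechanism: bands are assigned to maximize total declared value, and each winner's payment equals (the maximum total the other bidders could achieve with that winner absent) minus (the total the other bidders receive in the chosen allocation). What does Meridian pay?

Efficient allocation: ClearBand→Band F ($778M), Pulse→Band C ($634M), NorthTel→Band E ($720M), Meridian→Band D ($935M); total welfare W = $3067M.
Meridian receives Band D at value $935M, so the others get W − 935 = $2132M.
Without Meridian: best allocation of the remaining 3 bidders over all 4 bands is ClearBand→Band F ($778M), Pulse→Band D ($707M), NorthTel→Band E ($720M), total $2205M.
VCG payment = (others' best without Meridian) − (others' welfare with Meridian) = 2205 − 2132 = $73M.

Meridian pays $73M.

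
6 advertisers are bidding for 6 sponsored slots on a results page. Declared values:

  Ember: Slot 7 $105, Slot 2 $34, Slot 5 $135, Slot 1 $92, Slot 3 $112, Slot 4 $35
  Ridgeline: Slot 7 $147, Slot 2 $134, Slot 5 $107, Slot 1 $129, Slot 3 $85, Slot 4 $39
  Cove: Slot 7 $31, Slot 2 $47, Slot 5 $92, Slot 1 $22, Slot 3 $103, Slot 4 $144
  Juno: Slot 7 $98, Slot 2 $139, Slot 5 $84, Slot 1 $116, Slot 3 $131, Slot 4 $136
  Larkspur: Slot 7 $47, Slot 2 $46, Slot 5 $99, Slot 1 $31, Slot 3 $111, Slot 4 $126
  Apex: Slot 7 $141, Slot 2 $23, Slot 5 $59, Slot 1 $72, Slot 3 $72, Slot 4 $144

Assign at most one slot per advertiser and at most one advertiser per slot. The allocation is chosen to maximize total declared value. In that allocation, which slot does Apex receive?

This is a one-to-one assignment (maximum-weight bipartite matching).
Optimal: Ember→Slot 5 ($135), Ridgeline→Slot 1 ($129), Cove→Slot 4 ($144), Juno→Slot 2 ($139), Larkspur→Slot 3 ($111), Apex→Slot 7 ($141) — total 135+129+144+139+111+141 = $799.
Max-entry greedy (repeatedly take the single best remaining cell) gives $748, worse by 51.
Next-best assignment: Ember→Slot 5, Ridgeline→Slot 2, Cove→Slot 4, Juno→Slot 1, Larkspur→Slot 3, Apex→Slot 7 = $781.
No other one-to-one assignment exceeds $799.
Apex's own top slot is Slot 4 ($144), but forcing Apex→Slot 4 and reassigning the rest optimally gives only $725 — worse by 74.

Apex receives Slot 7.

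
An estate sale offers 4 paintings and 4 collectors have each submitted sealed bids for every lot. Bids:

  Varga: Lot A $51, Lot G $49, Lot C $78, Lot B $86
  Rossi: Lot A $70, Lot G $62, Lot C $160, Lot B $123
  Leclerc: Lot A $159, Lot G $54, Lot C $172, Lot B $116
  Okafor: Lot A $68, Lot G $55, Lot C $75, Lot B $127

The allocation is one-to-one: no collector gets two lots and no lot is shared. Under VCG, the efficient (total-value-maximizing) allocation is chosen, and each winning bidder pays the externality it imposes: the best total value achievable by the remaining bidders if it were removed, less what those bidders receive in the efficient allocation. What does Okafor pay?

Efficient allocation: Varga→Lot G ($49), Rossi→Lot C ($160), Leclerc→Lot A ($159), Okafor→Lot B ($127); total welfare W = $495.
Okafor receives Lot B at value $127, so the others get W − 127 = $368.
Without Okafor: best allocation of the remaining 3 bidders over all 4 lots is Varga→Lot B ($86), Rossi→Lot C ($160), Leclerc→Lot A ($159), total $405.
VCG payment = (others' best without Okafor) − (others' welfare with Okafor) = 405 − 368 = $37.

Okafor pays $37.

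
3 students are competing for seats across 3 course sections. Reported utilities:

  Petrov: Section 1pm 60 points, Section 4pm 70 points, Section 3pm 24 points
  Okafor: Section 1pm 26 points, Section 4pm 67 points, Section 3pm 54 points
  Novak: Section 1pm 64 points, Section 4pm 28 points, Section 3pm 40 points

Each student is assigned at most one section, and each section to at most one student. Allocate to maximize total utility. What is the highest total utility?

Max total: 188 points

Optimal: Petrov→Section 4pm (70 points), Okafor→Section 3pm (54 points), Novak→Section 1pm (64 points) — total 70+54+64 = 188 points.
Next-best assignment: Petrov→Section 1pm, Okafor→Section 4pm, Novak→Section 3pm = 167 points.
Every other assignment is strictly worse.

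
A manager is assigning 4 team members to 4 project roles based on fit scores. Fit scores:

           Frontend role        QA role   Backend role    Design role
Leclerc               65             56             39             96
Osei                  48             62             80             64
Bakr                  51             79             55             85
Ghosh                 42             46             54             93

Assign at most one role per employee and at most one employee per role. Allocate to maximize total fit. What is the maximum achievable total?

Optimal: Leclerc→Frontend role (65 pts), Osei→Backend role (80 pts), Bakr→QA role (79 pts), Ghosh→Design role (93 pts) — total 65+80+79+93 = 317 pts.
Max-entry greedy (repeatedly take the single best remaining cell) gives 297 pts, worse by 20.
Next-best assignment: Leclerc→Design role, Osei→Backend role, Bakr→QA role, Ghosh→Frontend role = 297 pts.

Max total: 317 pts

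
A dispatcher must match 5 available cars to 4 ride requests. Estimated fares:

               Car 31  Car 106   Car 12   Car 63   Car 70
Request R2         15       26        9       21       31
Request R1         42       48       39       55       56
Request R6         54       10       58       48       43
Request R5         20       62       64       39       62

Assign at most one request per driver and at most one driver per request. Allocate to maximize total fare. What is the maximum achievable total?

Optimal: Car 70→Request R2 ($31), Car 63→Request R1 ($55), Car 12→Request R6 ($58), Car 106→Request R5 ($62) — total 31+55+58+62 = $206.
Row-greedy (each driver in turn takes its best remaining request) gives $176, worse by 30.
Every other assignment is strictly worse.

Max total: $206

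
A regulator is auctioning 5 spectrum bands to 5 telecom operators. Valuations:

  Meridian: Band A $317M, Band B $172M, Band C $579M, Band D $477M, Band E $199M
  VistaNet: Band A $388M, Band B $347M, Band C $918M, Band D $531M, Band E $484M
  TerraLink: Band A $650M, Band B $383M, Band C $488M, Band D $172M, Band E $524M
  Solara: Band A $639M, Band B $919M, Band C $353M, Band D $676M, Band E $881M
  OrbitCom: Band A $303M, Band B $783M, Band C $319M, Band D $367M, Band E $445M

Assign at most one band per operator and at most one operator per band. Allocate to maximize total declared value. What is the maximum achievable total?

Max total: $3709M

Treat this as an assignment problem: match each operator to one band.
Optimal: Meridian→Band D ($477M), VistaNet→Band C ($918M), TerraLink→Band A ($650M), Solara→Band E ($881M), OrbitCom→Band B ($783M) — total 477+918+650+881+783 = $3709M.
Next-best assignment: Meridian→Band C, VistaNet→Band D, TerraLink→Band A, Solara→Band E, OrbitCom→Band B = $3424M.
Every other assignment is strictly worse.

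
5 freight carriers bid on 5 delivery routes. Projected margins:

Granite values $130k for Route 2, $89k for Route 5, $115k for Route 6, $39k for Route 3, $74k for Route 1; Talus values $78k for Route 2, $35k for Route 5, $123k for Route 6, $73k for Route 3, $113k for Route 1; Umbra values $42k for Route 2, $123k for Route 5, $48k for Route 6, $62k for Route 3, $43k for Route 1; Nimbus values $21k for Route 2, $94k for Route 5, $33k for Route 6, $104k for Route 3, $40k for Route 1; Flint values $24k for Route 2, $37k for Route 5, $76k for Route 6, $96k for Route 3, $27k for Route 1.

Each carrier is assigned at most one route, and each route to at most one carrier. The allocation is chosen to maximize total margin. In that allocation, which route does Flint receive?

Optimal: Granite→Route 2 ($130k), Talus→Route 1 ($113k), Umbra→Route 5 ($123k), Nimbus→Route 3 ($104k), Flint→Route 6 ($76k) — total 130+113+123+104+76 = $546k.
Max-entry greedy (repeatedly take the single best remaining cell) gives $507k, worse by 39.
Next-best assignment: Granite→Route 2, Talus→Route 6, Umbra→Route 5, Nimbus→Route 1, Flint→Route 3 = $512k.
Checked against all permutations: $546k is optimal.
Flint's own top route is Route 3 ($96k), but forcing Flint→Route 3 and reassigning the rest optimally gives only $512k — worse by 34.

Flint receives Route 6.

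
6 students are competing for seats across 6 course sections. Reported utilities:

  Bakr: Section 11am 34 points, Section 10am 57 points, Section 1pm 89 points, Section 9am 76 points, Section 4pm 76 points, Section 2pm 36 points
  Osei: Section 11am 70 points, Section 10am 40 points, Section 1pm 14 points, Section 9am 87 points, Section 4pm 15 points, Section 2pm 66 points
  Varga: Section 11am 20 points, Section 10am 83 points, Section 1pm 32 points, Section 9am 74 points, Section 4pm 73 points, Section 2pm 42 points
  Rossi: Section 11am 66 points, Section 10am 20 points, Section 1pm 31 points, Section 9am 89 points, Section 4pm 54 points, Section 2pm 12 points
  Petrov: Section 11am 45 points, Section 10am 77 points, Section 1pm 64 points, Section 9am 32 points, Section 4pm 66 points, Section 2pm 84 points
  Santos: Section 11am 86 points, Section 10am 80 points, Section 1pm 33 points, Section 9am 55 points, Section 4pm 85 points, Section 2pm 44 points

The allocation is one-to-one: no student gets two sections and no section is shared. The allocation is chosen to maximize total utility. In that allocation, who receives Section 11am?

Optimal: Bakr→Section 1pm (89 points), Osei→Section 11am (70 points), Varga→Section 10am (83 points), Rossi→Section 9am (89 points), Petrov→Section 2pm (84 points), Santos→Section 4pm (85 points) — total 89+70+83+89+84+85 = 500 points.
Max-entry greedy (repeatedly take the single best remaining cell) gives 446 points, worse by 54.
Checked against all permutations: 500 points is optimal.
Osei's own top section is Section 9am (87 points), but forcing Osei→Section 9am and reassigning the rest optimally gives only 494 points — worse by 6.

Osei receives Section 11am.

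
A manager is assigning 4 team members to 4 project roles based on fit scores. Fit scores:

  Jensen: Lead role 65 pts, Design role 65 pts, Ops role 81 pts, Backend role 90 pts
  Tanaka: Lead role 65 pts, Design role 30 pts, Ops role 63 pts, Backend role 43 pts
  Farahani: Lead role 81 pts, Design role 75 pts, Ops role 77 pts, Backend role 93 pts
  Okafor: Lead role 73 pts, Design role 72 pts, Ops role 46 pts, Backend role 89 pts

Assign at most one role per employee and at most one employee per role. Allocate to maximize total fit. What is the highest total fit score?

Treat this as an assignment problem: match each employee to one role.
Optimal: Jensen→Ops role (81 pts), Tanaka→Lead role (65 pts), Farahani→Backend role (93 pts), Okafor→Design role (72 pts) — total 81+65+93+72 = 311 pts.
Column-greedy (each role in turn goes to its best remaining employee) gives 277 pts, worse by 34.
No other one-to-one assignment exceeds 311 pts.

Max total: 311 pts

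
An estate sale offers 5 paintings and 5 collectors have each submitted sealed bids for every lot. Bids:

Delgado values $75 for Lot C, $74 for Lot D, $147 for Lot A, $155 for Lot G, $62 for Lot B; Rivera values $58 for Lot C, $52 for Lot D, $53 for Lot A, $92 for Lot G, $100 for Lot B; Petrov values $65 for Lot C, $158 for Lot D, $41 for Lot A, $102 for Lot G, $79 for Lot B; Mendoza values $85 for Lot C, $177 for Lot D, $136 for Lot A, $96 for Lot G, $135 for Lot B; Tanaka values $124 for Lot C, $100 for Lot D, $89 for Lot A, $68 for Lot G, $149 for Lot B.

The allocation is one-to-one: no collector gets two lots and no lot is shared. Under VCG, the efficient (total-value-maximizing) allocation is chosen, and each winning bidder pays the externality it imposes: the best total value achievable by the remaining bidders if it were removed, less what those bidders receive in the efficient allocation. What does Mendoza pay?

Efficient allocation: Delgado→Lot G ($155), Rivera→Lot B ($100), Petrov→Lot D ($158), Mendoza→Lot A ($136), Tanaka→Lot C ($124); total welfare W = $673.
Mendoza receives Lot A at value $136, so the others get W − 136 = $537.
Without Mendoza: best allocation of the remaining 4 bidders over all 5 lots is Delgado→Lot A ($147), Rivera→Lot G ($92), Petrov→Lot D ($158), Tanaka→Lot B ($149), total $546.
VCG payment = (others' best without Mendoza) − (others' welfare with Mendoza) = 546 − 537 = $9.

Mendoza pays $9.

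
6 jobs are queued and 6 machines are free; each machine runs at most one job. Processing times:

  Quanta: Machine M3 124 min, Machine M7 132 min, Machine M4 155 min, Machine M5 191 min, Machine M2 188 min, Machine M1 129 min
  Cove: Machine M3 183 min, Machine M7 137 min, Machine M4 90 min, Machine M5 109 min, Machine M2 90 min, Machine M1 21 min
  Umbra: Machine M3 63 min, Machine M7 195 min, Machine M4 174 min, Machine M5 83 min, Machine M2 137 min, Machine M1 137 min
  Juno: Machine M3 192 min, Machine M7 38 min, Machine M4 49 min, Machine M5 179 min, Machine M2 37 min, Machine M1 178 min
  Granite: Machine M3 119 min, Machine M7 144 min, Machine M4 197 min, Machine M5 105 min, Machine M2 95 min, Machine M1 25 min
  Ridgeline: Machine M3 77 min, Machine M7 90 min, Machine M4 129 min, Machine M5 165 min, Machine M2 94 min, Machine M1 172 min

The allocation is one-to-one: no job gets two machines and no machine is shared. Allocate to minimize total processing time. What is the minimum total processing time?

Optimal: Quanta→Machine M7 (132 min), Cove→Machine M4 (90 min), Umbra→Machine M5 (83 min), Juno→Machine M2 (37 min), Granite→Machine M1 (25 min), Ridgeline→Machine M3 (77 min) — total 132+90+83+37+25+77 = 444 min.

Min total: 444 min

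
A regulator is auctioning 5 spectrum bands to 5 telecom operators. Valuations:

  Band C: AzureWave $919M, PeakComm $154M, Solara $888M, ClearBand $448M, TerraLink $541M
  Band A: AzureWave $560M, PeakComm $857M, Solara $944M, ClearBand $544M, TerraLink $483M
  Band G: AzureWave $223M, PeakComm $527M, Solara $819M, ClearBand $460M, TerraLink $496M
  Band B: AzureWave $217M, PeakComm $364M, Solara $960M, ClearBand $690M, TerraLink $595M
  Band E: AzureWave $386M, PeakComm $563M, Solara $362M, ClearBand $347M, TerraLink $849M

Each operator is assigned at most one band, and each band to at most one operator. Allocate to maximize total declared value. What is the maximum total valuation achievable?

This is a one-to-one assignment (maximum-weight bipartite matching).
Optimal: AzureWave→Band C ($919M), PeakComm→Band A ($857M), Solara→Band G ($819M), ClearBand→Band B ($690M), TerraLink→Band E ($849M) — total 919+857+819+690+849 = $4134M.
Swapping TerraLink↔PeakComm (TerraLink→Band A $483M, PeakComm→Band E $563M) loses 660.
No other one-to-one assignment exceeds $4134M.

Maximum total: $4134M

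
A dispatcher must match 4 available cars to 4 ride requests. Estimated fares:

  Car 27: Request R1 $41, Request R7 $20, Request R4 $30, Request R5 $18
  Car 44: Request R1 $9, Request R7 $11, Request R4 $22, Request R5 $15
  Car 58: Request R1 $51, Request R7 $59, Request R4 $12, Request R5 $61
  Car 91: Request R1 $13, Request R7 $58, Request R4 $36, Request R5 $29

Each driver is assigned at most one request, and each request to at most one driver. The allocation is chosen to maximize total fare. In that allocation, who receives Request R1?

Treat this as an assignment problem: match each driver to one request.
Optimal: Car 27→Request R1 ($41), Car 44→Request R4 ($22), Car 58→Request R5 ($61), Car 91→Request R7 ($58) — total 41+22+61+58 = $182.
Column-greedy (each request in turn goes to its best remaining driver) gives $154, worse by 28.

Car 27 receives Request R1.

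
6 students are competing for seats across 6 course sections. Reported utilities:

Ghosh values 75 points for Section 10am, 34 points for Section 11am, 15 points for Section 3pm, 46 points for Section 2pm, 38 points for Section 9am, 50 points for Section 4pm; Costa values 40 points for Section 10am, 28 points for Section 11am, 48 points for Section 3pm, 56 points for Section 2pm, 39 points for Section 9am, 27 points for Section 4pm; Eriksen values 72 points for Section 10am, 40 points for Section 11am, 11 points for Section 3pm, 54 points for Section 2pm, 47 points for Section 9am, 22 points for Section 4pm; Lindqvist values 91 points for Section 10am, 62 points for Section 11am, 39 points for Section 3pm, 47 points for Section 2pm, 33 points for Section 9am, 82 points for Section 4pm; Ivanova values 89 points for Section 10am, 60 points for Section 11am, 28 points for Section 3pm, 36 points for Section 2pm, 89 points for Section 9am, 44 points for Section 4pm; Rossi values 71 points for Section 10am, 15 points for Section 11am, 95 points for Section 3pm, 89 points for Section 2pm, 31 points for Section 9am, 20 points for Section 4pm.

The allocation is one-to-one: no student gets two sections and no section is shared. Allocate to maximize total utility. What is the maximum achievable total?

Optimal: Ghosh→Section 10am (75 points), Costa→Section 2pm (56 points), Eriksen→Section 11am (40 points), Lindqvist→Section 4pm (82 points), Ivanova→Section 9am (89 points), Rossi→Section 3pm (95 points) — total 75+56+40+82+89+95 = 437 points.
Column-greedy (each section in turn goes to its best remaining student) gives 399 points, worse by 38.
Swapping Lindqvist↔Ivanova (Lindqvist→Section 9am 33 points, Ivanova→Section 4pm 44 points) loses 94.

Max total: 437 points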